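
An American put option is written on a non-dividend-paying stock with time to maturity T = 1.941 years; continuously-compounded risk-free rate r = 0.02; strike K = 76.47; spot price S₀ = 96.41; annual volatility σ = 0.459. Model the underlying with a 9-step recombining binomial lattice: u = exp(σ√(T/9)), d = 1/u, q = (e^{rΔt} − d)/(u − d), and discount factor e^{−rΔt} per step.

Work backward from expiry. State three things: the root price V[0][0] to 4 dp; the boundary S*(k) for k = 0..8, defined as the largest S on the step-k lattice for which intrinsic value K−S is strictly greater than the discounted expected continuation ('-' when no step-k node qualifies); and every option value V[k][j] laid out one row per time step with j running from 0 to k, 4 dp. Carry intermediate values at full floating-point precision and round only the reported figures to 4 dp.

price = 11.5019
boundary = - - - - - 33.2088 41.0986 50.8628 41.0986
tree:
11.5019
15.9596 6.3135
21.5597 9.4560 2.6389
28.2321 13.8348 4.3422 0.6398
35.6645 19.6671 7.0350 1.1833 0.0000
43.2612 26.9746 11.1695 2.1885 0.0000 0.0000
49.6364 35.3714 17.2517 4.0477 0.0000 0.0000 0.0000
54.7877 43.2612 25.6072 7.4861 0.0000 0.0000 0.0000 0.0000
58.9501 49.6364 35.3714 13.8455 0.0000 0.0000 0.0000 0.0000 0.0000
62.3135 54.7877 43.2612 25.6072 0.0000 0.0000 0.0000 0.0000 0.0000 0.0000

params: Δt=0.21567 u=1.23758 d=0.80803 q=0.45697 e^(-rΔt)=0.99570
t_9 payoffs: 62.3135 54.7877 43.2612 25.6072 0.0000 0.0000 0.0000 0.0000 0.0000 0.0000
t_8: node(8,0) S=17.5199 payoff=58.9501 vs cont=58.6210 → 58.9501 [stop]  node(8,1) S=26.8336 payoff=49.6364 vs cont=49.3073 → 49.6364 [stop]  node(8,2) S=41.0986 payoff=35.3714 vs cont=35.0423 → 35.3714 [stop]  node(8,3) S=62.9469 payoff=13.5231 vs cont=13.8455 → 13.8455 [wait]  node(8,4) S=96.4100 payoff=0.0000 vs cont=0.0000 → 0.0000 [wait]  node(8,5) S=147.6624 payoff=0.0000 vs cont=0.0000 → 0.0000 [wait]  node(8,6) S=226.1610 payoff=0.0000 vs cont=0.0000 → 0.0000 [wait]  node(8,7) S=346.3901 payoff=0.0000 vs cont=0.0000 → 0.0000 [wait]  node(8,8) S=530.5340 payoff=0.0000 vs cont=0.0000 → 0.0000 [wait]  ⇒ S*(8)=41.0986
t_7: node(7,0) S=21.6823 payoff=54.7877 vs cont=54.4586 → 54.7877 [stop]  node(7,1) S=33.2088 payoff=43.2612 vs cont=42.9321 → 43.2612 [stop]  node(7,2) S=50.8628 payoff=25.6072 vs cont=25.4247 → 25.6072 [stop]  node(7,3) S=77.9019 payoff=0.0000 vs cont=7.4861 → 7.4861 [wait]  node(7,4) S=119.3153 payoff=0.0000 vs cont=0.0000 → 0.0000 [wait]  node(7,5) S=182.7443 payoff=0.0000 vs cont=0.0000 → 0.0000 [wait]  node(7,6) S=279.8927 payoff=0.0000 vs cont=0.0000 → 0.0000 [wait]  node(7,7) S=428.6860 payoff=0.0000 vs cont=0.0000 → 0.0000 [wait]  ⇒ S*(7)=50.8628
t_6: node(6,0) S=26.8336 payoff=49.6364 vs cont=49.3073 → 49.6364 [stop]  node(6,1) S=41.0986 payoff=35.3714 vs cont=35.0423 → 35.3714 [stop]  node(6,2) S=62.9469 payoff=13.5231 vs cont=17.2517 → 17.2517 [wait]  node(6,3) S=96.4100 payoff=0.0000 vs cont=4.0477 → 4.0477 [wait]  node(6,4) S=147.6624 payoff=0.0000 vs cont=0.0000 → 0.0000 [wait]  node(6,5) S=226.1610 payoff=0.0000 vs cont=0.0000 → 0.0000 [wait]  node(6,6) S=346.3901 payoff=0.0000 vs cont=0.0000 → 0.0000 [wait]  ⇒ S*(6)=41.0986
t_5: node(5,0) S=33.2088 payoff=43.2612 vs cont=42.9321 → 43.2612 [stop]  node(5,1) S=50.8628 payoff=25.6072 vs cont=26.9746 → 26.9746 [wait]  node(5,2) S=77.9019 payoff=0.0000 vs cont=11.1695 → 11.1695 [wait]  node(5,3) S=119.3153 payoff=0.0000 vs cont=2.1885 → 2.1885 [wait]  node(5,4) S=182.7443 payoff=0.0000 vs cont=0.0000 → 0.0000 [wait]  node(5,5) S=279.8927 payoff=0.0000 vs cont=0.0000 → 0.0000 [wait]  ⇒ S*(5)=33.2088
t_4: node(4,0) S=41.0986 payoff=35.3714 vs cont=35.6645 → 35.6645 [wait]  node(4,1) S=62.9469 payoff=13.5231 vs cont=19.6671 → 19.6671 [wait]  node(4,2) S=96.4100 payoff=0.0000 vs cont=7.0350 → 7.0350 [wait]  node(4,3) S=147.6624 payoff=0.0000 vs cont=1.1833 → 1.1833 [wait]  node(4,4) S=226.1610 payoff=0.0000 vs cont=0.0000 → 0.0000 [wait]  ⇒ S*(4)=-
t_3: node(3,0) S=50.8628 payoff=25.6072 vs cont=28.2321 → 28.2321 [wait]  node(3,1) S=77.9019 payoff=0.0000 vs cont=13.8348 → 13.8348 [wait]  node(3,2) S=119.3153 payoff=0.0000 vs cont=4.3422 → 4.3422 [wait]  node(3,3) S=182.7443 payoff=0.0000 vs cont=0.6398 → 0.6398 [wait]  ⇒ S*(3)=-
t_2: node(2,0) S=62.9469 payoff=13.5231 vs cont=21.5597 → 21.5597 [wait]  node(2,1) S=96.4100 payoff=0.0000 vs cont=9.4560 → 9.4560 [wait]  node(2,2) S=147.6624 payoff=0.0000 vs cont=2.6389 → 2.6389 [wait]  ⇒ S*(2)=-
t_1: node(1,0) S=77.9019 payoff=0.0000 vs cont=15.9596 → 15.9596 [wait]  node(1,1) S=119.3153 payoff=0.0000 vs cont=6.3135 → 6.3135 [wait]  ⇒ S*(1)=-
t_0: node(0,0) S=96.4100 payoff=0.0000 vs cont=11.5019 → 11.5019 [wait]  ⇒ S*(0)=-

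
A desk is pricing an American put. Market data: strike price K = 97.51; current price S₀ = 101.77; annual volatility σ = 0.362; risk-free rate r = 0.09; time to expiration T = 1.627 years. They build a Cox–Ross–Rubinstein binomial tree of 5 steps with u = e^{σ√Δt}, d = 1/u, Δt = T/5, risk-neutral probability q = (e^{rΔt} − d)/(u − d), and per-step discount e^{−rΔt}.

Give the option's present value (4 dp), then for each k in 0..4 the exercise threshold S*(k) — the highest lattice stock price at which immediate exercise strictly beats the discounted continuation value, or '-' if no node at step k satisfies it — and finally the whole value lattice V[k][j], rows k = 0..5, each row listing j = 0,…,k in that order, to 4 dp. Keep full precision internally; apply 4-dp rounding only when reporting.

price = 11.5447
boundary = - - 67.3375 54.7742 67.3375
tree:
11.5447
19.0075 5.3159
30.1725 9.7881 1.4917
42.7358 17.5314 3.2001 0.0000
52.9552 30.1725 6.8651 0.0000 0.0000
61.2679 42.7358 14.7275 0.0000 0.0000 0.0000

Δt=0.32540, u=1.22937, d=0.81343, q=0.52001, disc=e^(-rΔt)=0.97114
k=5 terminal: V=max(K-S,0) → 61.2679 42.7358 14.7275 0.0000 0.0000 0.0000
k=4: j=0 S=44.5548 intr=52.9552 cont=50.1409 V=52.9552[EX]; j=1 S=67.3375 intr=30.1725 cont=27.3582 V=30.1725[EX]; j=2 S=101.7700 intr=0.0000 cont=6.8651 V=6.8651[hold]; j=3 S=153.8092 intr=0.0000 cont=0.0000 V=0.0000[hold]; j=4 S=232.4581 intr=0.0000 cont=0.0000 V=0.0000[hold]  S*(4)=67.3375
k=3: j=0 S=54.7742 intr=42.7358 cont=39.9215 V=42.7358[EX]; j=1 S=82.7825 intr=14.7275 cont=17.5314 V=17.5314[hold]; j=2 S=125.1126 intr=0.0000 cont=3.2001 V=3.2001[hold]; j=3 S=189.0878 intr=0.0000 cont=0.0000 V=0.0000[hold]  S*(3)=54.7742
k=2: j=0 S=67.3375 intr=30.1725 cont=28.7742 V=30.1725[EX]; j=1 S=101.7700 intr=0.0000 cont=9.7881 V=9.7881[hold]; j=2 S=153.8092 intr=0.0000 cont=1.4917 V=1.4917[hold]  S*(2)=67.3375
k=1: j=0 S=82.7825 intr=14.7275 cont=19.0075 V=19.0075[hold]; j=1 S=125.1126 intr=0.0000 cont=5.3159 V=5.3159[hold]  S*(1)=-
k=0: j=0 S=101.7700 intr=0.0000 cont=11.5447 V=11.5447[hold]  S*(0)=-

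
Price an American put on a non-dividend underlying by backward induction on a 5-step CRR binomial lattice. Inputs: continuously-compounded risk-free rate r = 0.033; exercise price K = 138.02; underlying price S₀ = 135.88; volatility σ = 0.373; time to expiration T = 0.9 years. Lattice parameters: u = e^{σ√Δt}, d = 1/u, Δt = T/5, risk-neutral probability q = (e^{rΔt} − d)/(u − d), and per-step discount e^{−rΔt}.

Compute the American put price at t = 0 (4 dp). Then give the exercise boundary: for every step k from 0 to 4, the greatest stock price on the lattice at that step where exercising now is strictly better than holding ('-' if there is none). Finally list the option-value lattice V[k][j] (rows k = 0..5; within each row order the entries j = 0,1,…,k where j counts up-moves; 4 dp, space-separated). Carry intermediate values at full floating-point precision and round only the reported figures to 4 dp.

Δt=0.18000, u=1.17146, d=0.85364, q=0.47926, disc=e^(-rΔt)=0.99408
k=5 terminal: V=max(K-S,0) → 76.4288 53.4973 22.0280 0.0000 0.0000 0.0000
k=4: j=0 S=72.1516 intr=65.8684 cont=65.0509 V=65.8684[EX]; j=1 S=99.0150 intr=39.0050 cont=38.1876 V=39.0050[EX]; j=2 S=135.8800 intr=2.1400 cont=11.4028 V=11.4028[hold]; j=3 S=186.4705 intr=0.0000 cont=0.0000 V=0.0000[hold]; j=4 S=255.8968 intr=0.0000 cont=0.0000 V=0.0000[hold]  S*(4)=99.0150
k=3: j=0 S=84.5227 intr=53.4973 cont=52.6798 V=53.4973[EX]; j=1 S=115.9920 intr=22.0280 cont=25.6236 V=25.6236[hold]; j=2 S=159.1779 intr=0.0000 cont=5.9027 V=5.9027[hold]; j=3 S=218.4427 intr=0.0000 cont=0.0000 V=0.0000[hold]  S*(3)=84.5227
k=2: j=0 S=99.0150 intr=39.0050 cont=39.9007 V=39.9007[hold]; j=1 S=135.8800 intr=2.1400 cont=16.0763 V=16.0763[hold]; j=2 S=186.4705 intr=0.0000 cont=3.0555 V=3.0555[hold]  S*(2)=-
k=1: j=0 S=115.9920 intr=22.0280 cont=28.3138 V=28.3138[hold]; j=1 S=159.1779 intr=0.0000 cont=9.7776 V=9.7776[hold]  S*(1)=-
k=0: j=0 S=135.8800 intr=2.1400 cont=19.3150 V=19.3150[hold]  S*(0)=-

price = 19.3150
boundary = - - - 84.5227 99.0150
tree:
19.3150
28.3138 9.7776
39.9007 16.0763 3.0555
53.4973 25.6236 5.9027 0.0000
65.8684 39.0050 11.4028 0.0000 0.0000
76.4288 53.4973 22.0280 0.0000 0.0000 0.0000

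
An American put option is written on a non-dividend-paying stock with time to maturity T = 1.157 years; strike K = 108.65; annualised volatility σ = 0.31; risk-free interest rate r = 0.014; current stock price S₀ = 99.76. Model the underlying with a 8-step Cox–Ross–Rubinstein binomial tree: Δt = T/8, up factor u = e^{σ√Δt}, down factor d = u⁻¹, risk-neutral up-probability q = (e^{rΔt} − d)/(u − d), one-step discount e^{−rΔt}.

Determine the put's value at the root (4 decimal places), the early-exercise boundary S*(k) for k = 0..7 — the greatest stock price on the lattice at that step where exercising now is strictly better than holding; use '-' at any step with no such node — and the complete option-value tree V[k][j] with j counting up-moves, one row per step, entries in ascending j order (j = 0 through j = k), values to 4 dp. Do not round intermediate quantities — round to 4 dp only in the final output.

price = 18.1386
boundary = - - - - 62.2526 70.0418 78.8056 88.6659
tree:
18.1386
24.0939 11.7415
31.0338 16.6515 6.4535
38.6385 22.8983 9.9311 2.7004
46.3974 30.3673 14.8756 4.5980 0.6490
53.3204 38.6082 21.5372 7.6969 1.2486 0.0000
59.4735 46.3974 29.8444 12.5976 2.4021 0.0000 0.0000
64.9423 53.3204 38.6082 19.9841 4.6211 0.0000 0.0000 0.0000
69.8029 59.4735 46.3974 29.8444 8.8900 0.0000 0.0000 0.0000 0.0000

Δt=0.14463  u=1.12512  d=0.88879  q=0.47914  discount=0.99798
step 8 (expiry): payoffs max(K−S,0) = 69.8029 59.4735 46.3974 29.8444 8.8900 0.0000 0.0000 0.0000 0.0000
step 7: (k=7,j=0): S=43.7077, (K−S)⁺=64.9423, hold=64.7225 ⇒ V=64.9423 exercise | (k=7,j=1): S=55.3296, (K−S)⁺=53.3204, hold=53.1006 ⇒ V=53.3204 exercise | (k=7,j=2): S=70.0418, (K−S)⁺=38.6082, hold=38.3884 ⇒ V=38.6082 exercise | (k=7,j=3): S=88.6659, (K−S)⁺=19.9841, hold=19.7643 ⇒ V=19.9841 exercise | (k=7,j=4): S=112.2422, (K−S)⁺=0.0000, hold=4.6211 ⇒ V=4.6211 continue | (k=7,j=5): S=142.0874, (K−S)⁺=0.0000, hold=0.0000 ⇒ V=0.0000 continue | (k=7,j=6): S=179.8685, (K−S)⁺=0.0000, hold=0.0000 ⇒ V=0.0000 continue | (k=7,j=7): S=227.6956, (K−S)⁺=0.0000, hold=0.0000 ⇒ V=0.0000 continue  boundary S*=88.6659
step 6: (k=6,j=0): S=49.1765, (K−S)⁺=59.4735, hold=59.2537 ⇒ V=59.4735 exercise | (k=6,j=1): S=62.2526, (K−S)⁺=46.3974, hold=46.1776 ⇒ V=46.3974 exercise | (k=6,j=2): S=78.8056, (K−S)⁺=29.8444, hold=29.6247 ⇒ V=29.8444 exercise | (k=6,j=3): S=99.7600, (K−S)⁺=8.8900, hold=12.5976 ⇒ V=12.5976 continue | (k=6,j=4): S=126.2862, (K−S)⁺=0.0000, hold=2.4021 ⇒ V=2.4021 continue | (k=6,j=5): S=159.8657, (K−S)⁺=0.0000, hold=0.0000 ⇒ V=0.0000 continue | (k=6,j=6): S=202.3741, (K−S)⁺=0.0000, hold=0.0000 ⇒ V=0.0000 continue  boundary S*=78.8056
step 5: (k=5,j=0): S=55.3296, (K−S)⁺=53.3204, hold=53.1006 ⇒ V=53.3204 exercise | (k=5,j=1): S=70.0418, (K−S)⁺=38.6082, hold=38.3884 ⇒ V=38.6082 exercise | (k=5,j=2): S=88.6659, (K−S)⁺=19.9841, hold=21.5372 ⇒ V=21.5372 continue | (k=5,j=3): S=112.2422, (K−S)⁺=0.0000, hold=7.6969 ⇒ V=7.6969 continue | (k=5,j=4): S=142.0874, (K−S)⁺=0.0000, hold=1.2486 ⇒ V=1.2486 continue | (k=5,j=5): S=179.8685, (K−S)⁺=0.0000, hold=0.0000 ⇒ V=0.0000 continue  boundary S*=70.0418
step 4: (k=4,j=0): S=62.2526, (K−S)⁺=46.3974, hold=46.1776 ⇒ V=46.3974 exercise | (k=4,j=1): S=78.8056, (K−S)⁺=29.8444, hold=30.3673 ⇒ V=30.3673 continue | (k=4,j=2): S=99.7600, (K−S)⁺=8.8900, hold=14.8756 ⇒ V=14.8756 continue | (k=4,j=3): S=126.2862, (K−S)⁺=0.0000, hold=4.5980 ⇒ V=4.5980 continue | (k=4,j=4): S=159.8657, (K−S)⁺=0.0000, hold=0.6490 ⇒ V=0.6490 continue  boundary S*=62.2526
step 3: (k=3,j=0): S=70.0418, (K−S)⁺=38.6082, hold=38.6385 ⇒ V=38.6385 continue | (k=3,j=1): S=88.6659, (K−S)⁺=19.9841, hold=22.8983 ⇒ V=22.8983 continue | (k=3,j=2): S=112.2422, (K−S)⁺=0.0000, hold=9.9311 ⇒ V=9.9311 continue | (k=3,j=3): S=142.0874, (K−S)⁺=0.0000, hold=2.7004 ⇒ V=2.7004 continue  boundary S*=-
step 2: (k=2,j=0): S=78.8056, (K−S)⁺=29.8444, hold=31.0338 ⇒ V=31.0338 continue | (k=2,j=1): S=99.7600, (K−S)⁺=8.8900, hold=16.6515 ⇒ V=16.6515 continue | (k=2,j=2): S=126.2862, (K−S)⁺=0.0000, hold=6.4535 ⇒ V=6.4535 continue  boundary S*=-
step 1: (k=1,j=0): S=88.6659, (K−S)⁺=19.9841, hold=24.0939 ⇒ V=24.0939 continue | (k=1,j=1): S=112.2422, (K−S)⁺=0.0000, hold=11.7415 ⇒ V=11.7415 continue  boundary S*=-
step 0: (k=0,j=0): S=99.7600, (K−S)⁺=8.8900, hold=18.1386 ⇒ V=18.1386 continue  boundary S*=-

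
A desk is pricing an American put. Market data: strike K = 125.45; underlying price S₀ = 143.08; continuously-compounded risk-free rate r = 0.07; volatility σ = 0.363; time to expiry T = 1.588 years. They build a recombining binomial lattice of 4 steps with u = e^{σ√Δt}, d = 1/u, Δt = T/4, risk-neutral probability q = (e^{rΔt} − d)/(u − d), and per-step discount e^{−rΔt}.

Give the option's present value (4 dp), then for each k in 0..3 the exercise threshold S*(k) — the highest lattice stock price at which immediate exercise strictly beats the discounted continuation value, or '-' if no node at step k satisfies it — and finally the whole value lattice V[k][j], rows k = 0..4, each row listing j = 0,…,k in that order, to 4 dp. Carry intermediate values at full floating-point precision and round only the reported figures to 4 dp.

params: Δt=0.39700 u=1.25699 d=0.79555 q=0.50414 e^(-rΔt)=0.97259
t_4 payoffs: 68.1369 34.8942 0.0000 0.0000 0.0000
t_3: node(3,0) S=72.0419 payoff=53.4081 vs cont=49.9699 → 53.4081 [stop]  node(3,1) S=113.8276 payoff=11.6224 vs cont=16.8285 → 16.8285 [wait]  node(3,2) S=179.8499 payoff=0.0000 vs cont=0.0000 → 0.0000 [wait]  node(3,3) S=284.1665 payoff=0.0000 vs cont=0.0000 → 0.0000 [wait]  ⇒ S*(3)=72.0419
t_2: node(2,0) S=90.5558 payoff=34.8942 vs cont=34.0086 → 34.8942 [stop]  node(2,1) S=143.0800 payoff=0.0000 vs cont=8.1159 → 8.1159 [wait]  node(2,2) S=226.0693 payoff=0.0000 vs cont=0.0000 → 0.0000 [wait]  ⇒ S*(2)=90.5558
t_1: node(1,0) S=113.8276 payoff=11.6224 vs cont=20.8079 → 20.8079 [wait]  node(1,1) S=179.8499 payoff=0.0000 vs cont=3.9141 → 3.9141 [wait]  ⇒ S*(1)=-
t_0: node(0,0) S=143.0800 payoff=0.0000 vs cont=11.9542 → 11.9542 [wait]  ⇒ S*(0)=-

price = 11.9542
boundary = - - 90.5558 72.0419
tree:
11.9542
20.8079 3.9141
34.8942 8.1159 0.0000
53.4081 16.8285 0.0000 0.0000
68.1369 34.8942 0.0000 0.0000 0.0000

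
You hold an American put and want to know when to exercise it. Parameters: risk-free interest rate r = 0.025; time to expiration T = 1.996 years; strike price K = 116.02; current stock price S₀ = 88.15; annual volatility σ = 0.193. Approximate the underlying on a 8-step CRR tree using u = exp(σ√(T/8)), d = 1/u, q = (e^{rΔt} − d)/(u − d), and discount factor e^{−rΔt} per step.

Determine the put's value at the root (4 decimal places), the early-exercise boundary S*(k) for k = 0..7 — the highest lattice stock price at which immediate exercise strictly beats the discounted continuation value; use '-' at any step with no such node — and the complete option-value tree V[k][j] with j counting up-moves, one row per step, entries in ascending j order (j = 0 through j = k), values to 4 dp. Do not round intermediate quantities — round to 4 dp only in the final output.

price = 28.0268
boundary = - 80.0488 88.1500 80.0488 88.1500 80.0488 88.1500 97.0711
tree:
28.0268
35.9712 20.6874
43.3279 27.8700 13.9945
50.0085 35.9712 20.1308 8.2313
56.0751 43.3279 27.8700 12.8927 3.8238
61.5842 50.0085 35.9712 19.4329 6.7252 1.0645
66.5870 56.0751 43.3279 27.8700 11.5112 2.1786 0.0000
71.1300 61.5842 50.0085 35.9712 18.9489 4.4587 0.0000 0.0000
75.2555 66.5870 56.0751 43.3279 27.8700 9.1250 0.0000 0.0000 0.0000

params: Δt=0.24950 u=1.10120 d=0.90810 q=0.50832 e^(-rΔt)=0.99378
t_8 payoffs: 75.2555 66.5870 56.0751 43.3279 27.8700 9.1250 0.0000 0.0000 0.0000
t_7: node(7,0) S=44.8900 payoff=71.1300 vs cont=70.4085 → 71.1300 [stop]  node(7,1) S=54.4358 payoff=61.5842 vs cont=60.8627 → 61.5842 [stop]  node(7,2) S=66.0115 payoff=50.0085 vs cont=49.2870 → 50.0085 [stop]  node(7,3) S=80.0488 payoff=35.9712 vs cont=35.2498 → 35.9712 [stop]  node(7,4) S=97.0711 payoff=18.9489 vs cont=18.2275 → 18.9489 [stop]  node(7,5) S=117.7131 payoff=0.0000 vs cont=4.4587 → 4.4587 [wait]  node(7,6) S=142.7446 payoff=0.0000 vs cont=0.0000 → 0.0000 [wait]  node(7,7) S=173.0991 payoff=0.0000 vs cont=0.0000 → 0.0000 [wait]  ⇒ S*(7)=97.0711
t_6: node(6,0) S=49.4330 payoff=66.5870 vs cont=65.8655 → 66.5870 [stop]  node(6,1) S=59.9449 payoff=56.0751 vs cont=55.3537 → 56.0751 [stop]  node(6,2) S=72.6921 payoff=43.3279 vs cont=42.6065 → 43.3279 [stop]  node(6,3) S=88.1500 payoff=27.8700 vs cont=27.1486 → 27.8700 [stop]  node(6,4) S=106.8950 payoff=9.1250 vs cont=11.5112 → 11.5112 [wait]  node(6,5) S=129.6260 payoff=0.0000 vs cont=2.1786 → 2.1786 [wait]  node(6,6) S=157.1908 payoff=0.0000 vs cont=0.0000 → 0.0000 [wait]  ⇒ S*(6)=88.1500
t_5: node(5,0) S=54.4358 payoff=61.5842 vs cont=60.8627 → 61.5842 [stop]  node(5,1) S=66.0115 payoff=50.0085 vs cont=49.2870 → 50.0085 [stop]  node(5,2) S=80.0488 payoff=35.9712 vs cont=35.2498 → 35.9712 [stop]  node(5,3) S=97.0711 payoff=18.9489 vs cont=19.4329 → 19.4329 [wait]  node(5,4) S=117.7131 payoff=0.0000 vs cont=6.7252 → 6.7252 [wait]  node(5,5) S=142.7446 payoff=0.0000 vs cont=1.0645 → 1.0645 [wait]  ⇒ S*(5)=80.0488
t_4: node(4,0) S=59.9449 payoff=56.0751 vs cont=55.3537 → 56.0751 [stop]  node(4,1) S=72.6921 payoff=43.3279 vs cont=42.6065 → 43.3279 [stop]  node(4,2) S=88.1500 payoff=27.8700 vs cont=27.3931 → 27.8700 [stop]  node(4,3) S=106.8950 payoff=9.1250 vs cont=12.8927 → 12.8927 [wait]  node(4,4) S=129.6260 payoff=0.0000 vs cont=3.8238 → 3.8238 [wait]  ⇒ S*(4)=88.1500
t_3: node(3,0) S=66.0115 payoff=50.0085 vs cont=49.2870 → 50.0085 [stop]  node(3,1) S=80.0488 payoff=35.9712 vs cont=35.2498 → 35.9712 [stop]  node(3,2) S=97.0711 payoff=18.9489 vs cont=20.1308 → 20.1308 [wait]  node(3,3) S=117.7131 payoff=0.0000 vs cont=8.2313 → 8.2313 [wait]  ⇒ S*(3)=80.0488
t_2: node(2,0) S=72.6921 payoff=43.3279 vs cont=42.6065 → 43.3279 [stop]  node(2,1) S=88.1500 payoff=27.8700 vs cont=27.7456 → 27.8700 [stop]  node(2,2) S=106.8950 payoff=9.1250 vs cont=13.9945 → 13.9945 [wait]  ⇒ S*(2)=88.1500
t_1: node(1,0) S=80.0488 payoff=35.9712 vs cont=35.2498 → 35.9712 [stop]  node(1,1) S=97.0711 payoff=18.9489 vs cont=20.6874 → 20.6874 [wait]  ⇒ S*(1)=80.0488
t_0: node(0,0) S=88.1500 payoff=27.8700 vs cont=28.0268 → 28.0268 [wait]  ⇒ S*(0)=-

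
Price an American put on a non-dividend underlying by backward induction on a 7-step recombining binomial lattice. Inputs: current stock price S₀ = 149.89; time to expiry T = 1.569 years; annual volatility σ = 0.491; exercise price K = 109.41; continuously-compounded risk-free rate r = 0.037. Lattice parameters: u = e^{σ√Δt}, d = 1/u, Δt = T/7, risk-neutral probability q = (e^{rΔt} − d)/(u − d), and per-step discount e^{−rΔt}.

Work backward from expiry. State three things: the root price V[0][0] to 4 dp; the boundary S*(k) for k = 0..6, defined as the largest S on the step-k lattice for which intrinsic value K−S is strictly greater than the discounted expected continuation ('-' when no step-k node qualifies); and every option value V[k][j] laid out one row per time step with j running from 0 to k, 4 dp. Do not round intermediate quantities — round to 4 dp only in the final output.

params: Δt=0.22414 u=1.26170 d=0.79258 q=0.45990 e^(-rΔt)=0.99174
t_7 payoffs: 79.9599 62.5290 34.7810 0.0000 0.0000 0.0000 0.0000 0.0000
t_6: node(6,0) S=37.1571 payoff=72.2529 vs cont=71.3493 → 72.2529 [stop]  node(6,1) S=59.1497 payoff=50.2603 vs cont=49.3567 → 50.2603 [stop]  node(6,2) S=94.1591 payoff=15.2509 vs cont=18.6302 → 18.6302 [wait]  node(6,3) S=149.8900 payoff=0.0000 vs cont=0.0000 → 0.0000 [wait]  node(6,4) S=238.6068 payoff=0.0000 vs cont=0.0000 → 0.0000 [wait]  node(6,5) S=379.8333 payoff=0.0000 vs cont=0.0000 → 0.0000 [wait]  node(6,6) S=604.6489 payoff=0.0000 vs cont=0.0000 → 0.0000 [wait]  ⇒ S*(6)=59.1497
t_5: node(5,0) S=46.8810 payoff=62.5290 vs cont=61.6254 → 62.5290 [stop]  node(5,1) S=74.6290 payoff=34.7810 vs cont=35.4187 → 35.4187 [wait]  node(5,2) S=118.8003 payoff=0.0000 vs cont=9.9791 → 9.9791 [wait]  node(5,3) S=189.1158 payoff=0.0000 vs cont=0.0000 → 0.0000 [wait]  node(5,4) S=301.0495 payoff=0.0000 vs cont=0.0000 → 0.0000 [wait]  node(5,5) S=479.2346 payoff=0.0000 vs cont=0.0000 → 0.0000 [wait]  ⇒ S*(5)=46.8810
t_4: node(4,0) S=59.1497 payoff=50.2603 vs cont=49.6476 → 50.2603 [stop]  node(4,1) S=94.1591 payoff=15.2509 vs cont=23.5232 → 23.5232 [wait]  node(4,2) S=149.8900 payoff=0.0000 vs cont=5.3452 → 5.3452 [wait]  node(4,3) S=238.6068 payoff=0.0000 vs cont=0.0000 → 0.0000 [wait]  node(4,4) S=379.8333 payoff=0.0000 vs cont=0.0000 → 0.0000 [wait]  ⇒ S*(4)=59.1497
t_3: node(3,0) S=74.6290 payoff=34.7810 vs cont=37.6504 → 37.6504 [wait]  node(3,1) S=118.8003 payoff=0.0000 vs cont=15.0379 → 15.0379 [wait]  node(3,2) S=189.1158 payoff=0.0000 vs cont=2.8631 → 2.8631 [wait]  node(3,3) S=301.0495 payoff=0.0000 vs cont=0.0000 → 0.0000 [wait]  ⇒ S*(3)=-
t_2: node(2,0) S=94.1591 payoff=15.2509 vs cont=27.0259 → 27.0259 [wait]  node(2,1) S=149.8900 payoff=0.0000 vs cont=9.3608 → 9.3608 [wait]  node(2,2) S=238.6068 payoff=0.0000 vs cont=1.5336 → 1.5336 [wait]  ⇒ S*(2)=-
t_1: node(1,0) S=118.8003 payoff=0.0000 vs cont=18.7457 → 18.7457 [wait]  node(1,1) S=189.1158 payoff=0.0000 vs cont=5.7135 → 5.7135 [wait]  ⇒ S*(1)=-
t_0: node(0,0) S=149.8900 payoff=0.0000 vs cont=12.6469 → 12.6469 [wait]  ⇒ S*(0)=-

price = 12.6469
boundary = - - - - 59.1497 46.8810 59.1497
tree:
12.6469
18.7457 5.7135
27.0259 9.3608 1.5336
37.6504 15.0379 2.8631 0.0000
50.2603 23.5232 5.3452 0.0000 0.0000
62.5290 35.4187 9.9791 0.0000 0.0000 0.0000
72.2529 50.2603 18.6302 0.0000 0.0000 0.0000 0.0000
79.9599 62.5290 34.7810 0.0000 0.0000 0.0000 0.0000 0.0000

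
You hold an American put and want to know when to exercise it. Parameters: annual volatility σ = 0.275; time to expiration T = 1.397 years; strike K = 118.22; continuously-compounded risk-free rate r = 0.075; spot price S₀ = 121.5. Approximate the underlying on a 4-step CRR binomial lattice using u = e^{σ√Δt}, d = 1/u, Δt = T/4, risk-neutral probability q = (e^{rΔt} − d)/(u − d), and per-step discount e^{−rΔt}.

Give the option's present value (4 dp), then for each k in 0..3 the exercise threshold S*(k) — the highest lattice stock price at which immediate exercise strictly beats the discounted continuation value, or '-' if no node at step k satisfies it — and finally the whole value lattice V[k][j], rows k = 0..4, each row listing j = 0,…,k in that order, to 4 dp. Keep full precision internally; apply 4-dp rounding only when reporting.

params: Δt=0.34925 u=1.17647 d=0.85000 q=0.54075 e^(-rΔt)=0.97415
t_4 payoffs: 54.7960 30.4360 0.0000 0.0000 0.0000
t_3: node(3,0) S=74.6164 payoff=43.6036 vs cont=40.5471 → 43.6036 [stop]  node(3,1) S=103.2751 payoff=14.9449 vs cont=13.6163 → 14.9449 [stop]  node(3,2) S=142.9410 payoff=0.0000 vs cont=0.0000 → 0.0000 [wait]  node(3,3) S=197.8418 payoff=0.0000 vs cont=0.0000 → 0.0000 [wait]  ⇒ S*(3)=103.2751
t_2: node(2,0) S=87.7840 payoff=30.4360 vs cont=27.3796 → 30.4360 [stop]  node(2,1) S=121.5000 payoff=0.0000 vs cont=6.6859 → 6.6859 [wait]  node(2,2) S=168.1657 payoff=0.0000 vs cont=0.0000 → 0.0000 [wait]  ⇒ S*(2)=87.7840
t_1: node(1,0) S=103.2751 payoff=14.9449 vs cont=17.1383 → 17.1383 [wait]  node(1,1) S=142.9410 payoff=0.0000 vs cont=2.9911 → 2.9911 [wait]  ⇒ S*(1)=-
t_0: node(0,0) S=121.5000 payoff=0.0000 vs cont=9.2428 → 9.2428 [wait]  ⇒ S*(0)=-

price = 9.2428
boundary = - - 87.7840 103.2751
tree:
9.2428
17.1383 2.9911
30.4360 6.6859 0.0000
43.6036 14.9449 0.0000 0.0000
54.7960 30.4360 0.0000 0.0000 0.0000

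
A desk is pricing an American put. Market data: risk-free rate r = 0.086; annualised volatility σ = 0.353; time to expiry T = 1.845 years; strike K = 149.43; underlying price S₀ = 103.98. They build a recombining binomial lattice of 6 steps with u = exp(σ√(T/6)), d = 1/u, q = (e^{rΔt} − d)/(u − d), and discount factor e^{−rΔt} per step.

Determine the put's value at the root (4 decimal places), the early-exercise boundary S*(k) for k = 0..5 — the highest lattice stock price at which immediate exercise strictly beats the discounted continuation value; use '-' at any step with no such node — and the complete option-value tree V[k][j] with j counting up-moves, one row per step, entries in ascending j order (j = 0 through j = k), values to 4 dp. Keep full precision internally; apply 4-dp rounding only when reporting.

price = 45.4500
boundary = 103.9800 85.4944 103.9800 85.4944 103.9800 126.4626
tree:
45.4500
63.9356 28.8943
79.1349 45.4500 15.0563
91.6320 63.9356 26.7186 5.0351
101.9073 79.1349 45.4500 10.7538 0.0000
110.3559 91.6320 63.9356 22.9674 0.0000 0.0000
117.3026 101.9073 79.1349 45.4500 0.0000 0.0000 0.0000

params: Δt=0.30750 u=1.21622 d=0.82222 q=0.51923 e^(-rΔt)=0.97390
t_6 payoffs: 117.3026 101.9073 79.1349 45.4500 0.0000 0.0000 0.0000
t_5: node(5,0) S=39.0741 payoff=110.3559 vs cont=106.4561 → 110.3559 [stop]  node(5,1) S=57.7980 payoff=91.6320 vs cont=87.7321 → 91.6320 [stop]  node(5,2) S=85.4944 payoff=63.9356 vs cont=60.0357 → 63.9356 [stop]  node(5,3) S=126.4626 payoff=22.9674 vs cont=21.2806 → 22.9674 [stop]  node(5,4) S=187.0624 payoff=0.0000 vs cont=0.0000 → 0.0000 [wait]  node(5,5) S=276.7013 payoff=0.0000 vs cont=0.0000 → 0.0000 [wait]  ⇒ S*(5)=126.4626
t_4: node(4,0) S=47.5227 payoff=101.9073 vs cont=98.0075 → 101.9073 [stop]  node(4,1) S=70.2951 payoff=79.1349 vs cont=75.2350 → 79.1349 [stop]  node(4,2) S=103.9800 payoff=45.4500 vs cont=41.5501 → 45.4500 [stop]  node(4,3) S=153.8064 payoff=0.0000 vs cont=10.7538 → 10.7538 [wait]  node(4,4) S=227.5091 payoff=0.0000 vs cont=0.0000 → 0.0000 [wait]  ⇒ S*(4)=103.9800
t_3: node(3,0) S=57.7980 payoff=91.6320 vs cont=87.7321 → 91.6320 [stop]  node(3,1) S=85.4944 payoff=63.9356 vs cont=60.0357 → 63.9356 [stop]  node(3,2) S=126.4626 payoff=22.9674 vs cont=26.7186 → 26.7186 [wait]  node(3,3) S=187.0624 payoff=0.0000 vs cont=5.0351 → 5.0351 [wait]  ⇒ S*(3)=85.4944
t_2: node(2,0) S=70.2951 payoff=79.1349 vs cont=75.2350 → 79.1349 [stop]  node(2,1) S=103.9800 payoff=45.4500 vs cont=43.4470 → 45.4500 [stop]  node(2,2) S=153.8064 payoff=0.0000 vs cont=15.0563 → 15.0563 [wait]  ⇒ S*(2)=103.9800
t_1: node(1,0) S=85.4944 payoff=63.9356 vs cont=60.0357 → 63.9356 [stop]  node(1,1) S=126.4626 payoff=22.9674 vs cont=28.8943 → 28.8943 [wait]  ⇒ S*(1)=85.4944
t_0: node(0,0) S=103.9800 payoff=45.4500 vs cont=44.5472 → 45.4500 [stop]  ⇒ S*(0)=103.9800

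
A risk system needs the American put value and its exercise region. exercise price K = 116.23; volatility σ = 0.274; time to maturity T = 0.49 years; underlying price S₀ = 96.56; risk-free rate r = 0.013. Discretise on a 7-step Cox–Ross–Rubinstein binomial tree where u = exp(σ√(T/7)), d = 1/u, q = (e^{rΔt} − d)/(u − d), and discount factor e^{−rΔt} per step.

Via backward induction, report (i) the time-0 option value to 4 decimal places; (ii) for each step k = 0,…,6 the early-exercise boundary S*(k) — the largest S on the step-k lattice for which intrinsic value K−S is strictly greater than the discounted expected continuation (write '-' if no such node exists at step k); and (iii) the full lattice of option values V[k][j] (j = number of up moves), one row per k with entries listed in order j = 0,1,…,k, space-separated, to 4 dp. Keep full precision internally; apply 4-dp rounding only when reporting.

Δt=0.07000  u=1.07519  d=0.93007  q=0.48816  discount=0.99909
step 7 (expiry): payoffs max(K−S,0) = 58.0984 49.0284 38.5433 26.4223 12.4100 0.0000 0.0000 0.0000
step 6: (k=6,j=0): S=62.5023, (K−S)⁺=53.7277, hold=53.6220 ⇒ V=53.7277 exercise | (k=6,j=1): S=72.2542, (K−S)⁺=43.9758, hold=43.8701 ⇒ V=43.9758 exercise | (k=6,j=2): S=83.5276, (K−S)⁺=32.7024, hold=32.5967 ⇒ V=32.7024 exercise | (k=6,j=3): S=96.5600, (K−S)⁺=19.6700, hold=19.5643 ⇒ V=19.6700 exercise | (k=6,j=4): S=111.6257, (K−S)⁺=4.6043, hold=6.3462 ⇒ V=6.3462 continue | (k=6,j=5): S=129.0421, (K−S)⁺=0.0000, hold=0.0000 ⇒ V=0.0000 continue | (k=6,j=6): S=149.1759, (K−S)⁺=0.0000, hold=0.0000 ⇒ V=0.0000 continue  boundary S*=96.5600
step 5: (k=5,j=0): S=67.2016, (K−S)⁺=49.0284, hold=48.9227 ⇒ V=49.0284 exercise | (k=5,j=1): S=77.6867, (K−S)⁺=38.5433, hold=38.4376 ⇒ V=38.5433 exercise | (k=5,j=2): S=89.8077, (K−S)⁺=26.4223, hold=26.3166 ⇒ V=26.4223 exercise | (k=5,j=3): S=103.8200, (K−S)⁺=12.4100, hold=13.1539 ⇒ V=13.1539 continue | (k=5,j=4): S=120.0184, (K−S)⁺=0.0000, hold=3.2453 ⇒ V=3.2453 continue | (k=5,j=5): S=138.7443, (K−S)⁺=0.0000, hold=0.0000 ⇒ V=0.0000 continue  boundary S*=89.8077
step 4: (k=4,j=0): S=72.2542, (K−S)⁺=43.9758, hold=43.8701 ⇒ V=43.9758 exercise | (k=4,j=1): S=83.5276, (K−S)⁺=32.7024, hold=32.5967 ⇒ V=32.7024 exercise | (k=4,j=2): S=96.5600, (K−S)⁺=19.6700, hold=19.9271 ⇒ V=19.9271 continue | (k=4,j=3): S=111.6257, (K−S)⁺=4.6043, hold=8.3094 ⇒ V=8.3094 continue | (k=4,j=4): S=129.0421, (K−S)⁺=0.0000, hold=1.6596 ⇒ V=1.6596 continue  boundary S*=83.5276
step 3: (k=3,j=0): S=77.6867, (K−S)⁺=38.5433, hold=38.4376 ⇒ V=38.5433 exercise | (k=3,j=1): S=89.8077, (K−S)⁺=26.4223, hold=26.4419 ⇒ V=26.4419 continue | (k=3,j=2): S=103.8200, (K−S)⁺=12.4100, hold=14.2428 ⇒ V=14.2428 continue | (k=3,j=3): S=120.0184, (K−S)⁺=0.0000, hold=5.0586 ⇒ V=5.0586 continue  boundary S*=77.6867
step 2: (k=2,j=0): S=83.5276, (K−S)⁺=32.7024, hold=32.6062 ⇒ V=32.7024 exercise | (k=2,j=1): S=96.5600, (K−S)⁺=19.6700, hold=20.4682 ⇒ V=20.4682 continue | (k=2,j=2): S=111.6257, (K−S)⁺=4.6043, hold=9.7506 ⇒ V=9.7506 continue  boundary S*=83.5276
step 1: (k=1,j=0): S=89.8077, (K−S)⁺=26.4223, hold=26.7058 ⇒ V=26.7058 continue | (k=1,j=1): S=103.8200, (K−S)⁺=12.4100, hold=15.2225 ⇒ V=15.2225 continue  boundary S*=-
step 0: (k=0,j=0): S=96.5600, (K−S)⁺=19.6700, hold=21.0809 ⇒ V=21.0809 continue  boundary S*=-

price = 21.0809
boundary = - - 83.5276 77.6867 83.5276 89.8077 96.5600
tree:
21.0809
26.7058 15.2225
32.7024 20.4682 9.7506
38.5433 26.4419 14.2428 5.0586
43.9758 32.7024 19.9271 8.3094 1.6596
49.0284 38.5433 26.4223 13.1539 3.2453 0.0000
53.7277 43.9758 32.7024 19.6700 6.3462 0.0000 0.0000
58.0984 49.0284 38.5433 26.4223 12.4100 0.0000 0.0000 0.0000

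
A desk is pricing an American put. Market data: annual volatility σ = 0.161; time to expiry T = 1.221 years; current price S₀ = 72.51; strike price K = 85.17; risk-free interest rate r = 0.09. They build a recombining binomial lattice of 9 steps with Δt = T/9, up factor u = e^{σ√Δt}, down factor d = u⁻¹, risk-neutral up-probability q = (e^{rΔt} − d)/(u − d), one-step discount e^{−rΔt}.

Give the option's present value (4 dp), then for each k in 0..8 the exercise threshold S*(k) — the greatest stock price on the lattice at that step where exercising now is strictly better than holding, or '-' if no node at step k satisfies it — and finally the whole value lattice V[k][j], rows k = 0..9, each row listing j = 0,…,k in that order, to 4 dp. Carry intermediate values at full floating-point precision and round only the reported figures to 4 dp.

price = 12.6600
boundary = 72.5100 76.9400 72.5100 76.9400 72.5100 76.9400 72.5100 76.9400 81.6406
tree:
12.6600
16.8349 8.2300
20.7694 12.6600 4.7403
24.4774 16.8349 8.2300 2.4011
27.9719 20.7694 12.6600 4.5282 0.9651
31.2652 24.4774 16.8349 8.2300 2.0364 0.2367
34.3689 27.9719 20.7694 12.6600 4.1779 0.5827 0.0000
37.2939 31.2652 24.4774 16.8349 8.2300 1.4340 0.0000 0.0000
40.0504 34.3689 27.9719 20.7694 12.6600 3.5294 0.0000 0.0000 0.0000
42.6483 37.2939 31.2652 24.4774 16.8349 8.2300 0.0000 0.0000 0.0000 0.0000

Δt=0.13567, u=1.06109, d=0.94242, q=0.58870, disc=e^(-rΔt)=0.98786
k=9 terminal: V=max(K-S,0) → 42.6483 37.2939 31.2652 24.4774 16.8349 8.2300 0.0000 0.0000 0.0000 0.0000
k=8: j=0 S=45.1196 intr=40.0504 cont=39.0168 V=40.0504[EX]; j=1 S=50.8011 intr=34.3689 cont=33.3353 V=34.3689[EX]; j=2 S=57.1981 intr=27.9719 cont=26.9383 V=27.9719[EX]; j=3 S=64.4006 intr=20.7694 cont=19.7358 V=20.7694[EX]; j=4 S=72.5100 intr=12.6600 cont=11.6264 V=12.6600[EX]; j=5 S=81.6406 intr=3.5294 cont=3.3439 V=3.5294[EX]; j=6 S=91.9209 intr=0.0000 cont=0.0000 V=0.0000[hold]; j=7 S=103.4958 intr=0.0000 cont=0.0000 V=0.0000[hold]; j=8 S=116.5282 intr=0.0000 cont=0.0000 V=0.0000[hold]  S*(8)=81.6406
k=7: j=0 S=47.8761 intr=37.2939 cont=36.2603 V=37.2939[EX]; j=1 S=53.9048 intr=31.2652 cont=30.2316 V=31.2652[EX]; j=2 S=60.6926 intr=24.4774 cont=23.4438 V=24.4774[EX]; j=3 S=68.3351 intr=16.8349 cont=15.8013 V=16.8349[EX]; j=4 S=76.9400 intr=8.2300 cont=7.1964 V=8.2300[EX]; j=5 S=86.6284 intr=0.0000 cont=1.4340 V=1.4340[hold]; j=6 S=97.5368 intr=0.0000 cont=0.0000 V=0.0000[hold]; j=7 S=109.8188 intr=0.0000 cont=0.0000 V=0.0000[hold]  S*(7)=76.9400
k=6: j=0 S=50.8011 intr=34.3689 cont=33.3353 V=34.3689[EX]; j=1 S=57.1981 intr=27.9719 cont=26.9383 V=27.9719[EX]; j=2 S=64.4006 intr=20.7694 cont=19.7358 V=20.7694[EX]; j=3 S=72.5100 intr=12.6600 cont=11.6264 V=12.6600[EX]; j=4 S=81.6406 intr=3.5294 cont=4.1779 V=4.1779[hold]; j=5 S=91.9209 intr=0.0000 cont=0.5827 V=0.5827[hold]; j=6 S=103.4958 intr=0.0000 cont=0.0000 V=0.0000[hold]  S*(6)=72.5100
k=5: j=0 S=53.9048 intr=31.2652 cont=30.2316 V=31.2652[EX]; j=1 S=60.6926 intr=24.4774 cont=23.4438 V=24.4774[EX]; j=2 S=68.3351 intr=16.8349 cont=15.8013 V=16.8349[EX]; j=3 S=76.9400 intr=8.2300 cont=7.5736 V=8.2300[EX]; j=4 S=86.6284 intr=0.0000 cont=2.0364 V=2.0364[hold]; j=5 S=97.5368 intr=0.0000 cont=0.2367 V=0.2367[hold]  S*(5)=76.9400
k=4: j=0 S=57.1981 intr=27.9719 cont=26.9383 V=27.9719[EX]; j=1 S=64.4006 intr=20.7694 cont=19.7358 V=20.7694[EX]; j=2 S=72.5100 intr=12.6600 cont=11.6264 V=12.6600[EX]; j=3 S=81.6406 intr=3.5294 cont=4.5282 V=4.5282[hold]; j=4 S=91.9209 intr=0.0000 cont=0.9651 V=0.9651[hold]  S*(4)=72.5100
k=3: j=0 S=60.6926 intr=24.4774 cont=23.4438 V=24.4774[EX]; j=1 S=68.3351 intr=16.8349 cont=15.8013 V=16.8349[EX]; j=2 S=76.9400 intr=8.2300 cont=7.7773 V=8.2300[EX]; j=3 S=86.6284 intr=0.0000 cont=2.4011 V=2.4011[hold]  S*(3)=76.9400
k=2: j=0 S=64.4006 intr=20.7694 cont=19.7358 V=20.7694[EX]; j=1 S=72.5100 intr=12.6600 cont=11.6264 V=12.6600[EX]; j=2 S=81.6406 intr=3.5294 cont=4.7403 V=4.7403[hold]  S*(2)=72.5100
k=1: j=0 S=68.3351 intr=16.8349 cont=15.8013 V=16.8349[EX]; j=1 S=76.9400 intr=8.2300 cont=7.9006 V=8.2300[EX]  S*(1)=76.9400
k=0: j=0 S=72.5100 intr=12.6600 cont=11.6264 V=12.6600[EX]  S*(0)=72.5100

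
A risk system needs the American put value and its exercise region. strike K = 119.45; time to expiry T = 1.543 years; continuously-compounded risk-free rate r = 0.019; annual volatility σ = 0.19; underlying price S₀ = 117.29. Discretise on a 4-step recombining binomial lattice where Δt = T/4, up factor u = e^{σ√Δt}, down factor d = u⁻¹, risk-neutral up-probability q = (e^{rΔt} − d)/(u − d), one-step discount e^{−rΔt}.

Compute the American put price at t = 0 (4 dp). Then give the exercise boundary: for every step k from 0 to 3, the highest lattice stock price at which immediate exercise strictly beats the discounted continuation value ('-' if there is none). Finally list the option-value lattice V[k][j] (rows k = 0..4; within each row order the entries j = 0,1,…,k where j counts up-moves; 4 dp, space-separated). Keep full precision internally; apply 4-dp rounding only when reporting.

Δt=0.38575, u=1.12525, d=0.88869, q=0.50163, disc=e^(-rΔt)=0.99270
k=4 terminal: V=max(K-S,0) → 46.2919 26.8179 2.1600 0.0000 0.0000
k=3: j=0 S=82.3213 intr=37.1287 cont=36.2565 V=37.1287[EX]; j=1 S=104.2345 intr=15.2155 cont=14.3433 V=15.2155[EX]; j=2 S=131.9808 intr=0.0000 cont=1.0686 V=1.0686[hold]; j=3 S=167.1129 intr=0.0000 cont=0.0000 V=0.0000[hold]  S*(3)=104.2345
k=2: j=0 S=92.6321 intr=26.8179 cont=25.9456 V=26.8179[EX]; j=1 S=117.2900 intr=2.1600 cont=8.0597 V=8.0597[hold]; j=2 S=148.5116 intr=0.0000 cont=0.5287 V=0.5287[hold]  S*(2)=92.6321
k=1: j=0 S=104.2345 intr=15.2155 cont=17.2811 V=17.2811[hold]; j=1 S=131.9808 intr=0.0000 cont=4.2507 V=4.2507[hold]  S*(1)=-
k=0: j=0 S=117.2900 intr=2.1600 cont=10.6662 V=10.6662[hold]  S*(0)=-

price = 10.6662
boundary = - - 92.6321 104.2345
tree:
10.6662
17.2811 4.2507
26.8179 8.0597 0.5287
37.1287 15.2155 1.0686 0.0000
46.2919 26.8179 2.1600 0.0000 0.0000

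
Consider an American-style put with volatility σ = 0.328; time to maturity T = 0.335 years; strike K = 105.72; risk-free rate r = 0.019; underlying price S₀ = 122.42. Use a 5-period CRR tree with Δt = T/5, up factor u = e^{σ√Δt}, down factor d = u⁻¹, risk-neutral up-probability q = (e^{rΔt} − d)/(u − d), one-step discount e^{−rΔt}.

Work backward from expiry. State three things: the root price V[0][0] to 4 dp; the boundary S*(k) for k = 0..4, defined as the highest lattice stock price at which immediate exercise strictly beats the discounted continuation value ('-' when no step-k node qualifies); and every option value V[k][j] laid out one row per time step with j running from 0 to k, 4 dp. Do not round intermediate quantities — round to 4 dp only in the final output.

Δt=0.06700, u=1.08861, d=0.91860, q=0.48628, disc=e^(-rΔt)=0.99873
k=5 terminal: V=max(K-S,0) → 25.6458 10.8265 0.0000 0.0000 0.0000 0.0000
k=4: j=0 S=87.1695 intr=18.5505 cont=18.4160 V=18.5505[EX]; j=1 S=103.3020 intr=2.4180 cont=5.5547 V=5.5547[hold]; j=2 S=122.4200 intr=0.0000 cont=0.0000 V=0.0000[hold]; j=3 S=145.0762 intr=0.0000 cont=0.0000 V=0.0000[hold]; j=4 S=171.9254 intr=0.0000 cont=0.0000 V=0.0000[hold]  S*(4)=87.1695
k=3: j=0 S=94.8935 intr=10.8265 cont=12.2153 V=12.2153[hold]; j=1 S=112.4554 intr=0.0000 cont=2.8499 V=2.8499[hold]; j=2 S=133.2675 intr=0.0000 cont=0.0000 V=0.0000[hold]; j=3 S=157.9313 intr=0.0000 cont=0.0000 V=0.0000[hold]  S*(3)=-
k=2: j=0 S=103.3020 intr=2.4180 cont=7.6514 V=7.6514[hold]; j=1 S=122.4200 intr=0.0000 cont=1.4622 V=1.4622[hold]; j=2 S=145.0762 intr=0.0000 cont=0.0000 V=0.0000[hold]  S*(2)=-
k=1: j=0 S=112.4554 intr=0.0000 cont=4.6358 V=4.6358[hold]; j=1 S=133.2675 intr=0.0000 cont=0.7502 V=0.7502[hold]  S*(1)=-
k=0: j=0 S=122.4200 intr=0.0000 cont=2.7428 V=2.7428[hold]  S*(0)=-

price = 2.7428
boundary = - - - - 87.1695
tree:
2.7428
4.6358 0.7502
7.6514 1.4622 0.0000
12.2153 2.8499 0.0000 0.0000
18.5505 5.5547 0.0000 0.0000 0.0000
25.6458 10.8265 0.0000 0.0000 0.0000 0.0000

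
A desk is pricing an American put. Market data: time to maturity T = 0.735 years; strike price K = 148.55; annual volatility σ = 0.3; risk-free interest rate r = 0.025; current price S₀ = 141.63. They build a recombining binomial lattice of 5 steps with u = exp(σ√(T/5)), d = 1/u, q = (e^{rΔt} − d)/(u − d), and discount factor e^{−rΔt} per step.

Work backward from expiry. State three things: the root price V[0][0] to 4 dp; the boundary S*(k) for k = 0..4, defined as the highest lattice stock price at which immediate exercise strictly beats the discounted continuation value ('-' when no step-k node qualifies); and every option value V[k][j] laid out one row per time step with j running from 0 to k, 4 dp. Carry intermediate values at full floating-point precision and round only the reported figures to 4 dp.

price = 17.6350
boundary = - - - 100.2987 112.5249
tree:
17.6350
25.8384 9.1353
36.2707 15.0553 2.9745
48.2513 23.9370 5.8223 0.0000
59.1491 36.0251 11.3968 0.0000 0.0000
68.8628 48.2513 22.3086 0.0000 0.0000 0.0000

Δt=0.14700  u=1.12190  d=0.89135  q=0.48725  discount=0.99633
step 5 (expiry): payoffs max(K−S,0) = 68.8628 48.2513 22.3086 0.0000 0.0000 0.0000
step 4: (k=4,j=0): S=89.4009, (K−S)⁺=59.1491, hold=58.6042 ⇒ V=59.1491 exercise | (k=4,j=1): S=112.5249, (K−S)⁺=36.0251, hold=35.4802 ⇒ V=36.0251 exercise | (k=4,j=2): S=141.6300, (K−S)⁺=6.9200, hold=11.3968 ⇒ V=11.3968 continue | (k=4,j=3): S=178.2633, (K−S)⁺=0.0000, hold=0.0000 ⇒ V=0.0000 continue | (k=4,j=4): S=224.3719, (K−S)⁺=0.0000, hold=0.0000 ⇒ V=0.0000 continue  boundary S*=112.5249
step 3: (k=3,j=0): S=100.2987, (K−S)⁺=48.2513, hold=47.7064 ⇒ V=48.2513 exercise | (k=3,j=1): S=126.2414, (K−S)⁺=22.3086, hold=23.9370 ⇒ V=23.9370 continue | (k=3,j=2): S=158.8944, (K−S)⁺=0.0000, hold=5.8223 ⇒ V=5.8223 continue | (k=3,j=3): S=199.9932, (K−S)⁺=0.0000, hold=0.0000 ⇒ V=0.0000 continue  boundary S*=100.2987
step 2: (k=2,j=0): S=112.5249, (K−S)⁺=36.0251, hold=36.2707 ⇒ V=36.2707 continue | (k=2,j=1): S=141.6300, (K−S)⁺=6.9200, hold=15.0553 ⇒ V=15.0553 continue | (k=2,j=2): S=178.2633, (K−S)⁺=0.0000, hold=2.9745 ⇒ V=2.9745 continue  boundary S*=-
step 1: (k=1,j=0): S=126.2414, (K−S)⁺=22.3086, hold=25.8384 ⇒ V=25.8384 continue | (k=1,j=1): S=158.8944, (K−S)⁺=0.0000, hold=9.1353 ⇒ V=9.1353 continue  boundary S*=-
step 0: (k=0,j=0): S=141.6300, (K−S)⁺=6.9200, hold=17.6350 ⇒ V=17.6350 continue  boundary S*=-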